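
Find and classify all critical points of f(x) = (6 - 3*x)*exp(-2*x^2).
f'(x) = 3*(4*x*(x - 2) - 1)*exp(-2*x^2)

Solve f'(x) = 0:
  f'(x) = (12*x^2 - 24*x - 3)·exp(-2*x^2) and exp(-2*x^2) > 0 for every x, so f'(x) = 0 ⇔ 12*x^2 - 24*x - 3 = 0.
  Factor: 12*x^2 - 24*x - 3 = 3*(4*x^2 - 8*x - 1); 4*x^2 - 8*x - 1 = 0 has no rational roots; quadratic formula: x = (8 ± √80)/8.
  ⇒ x = 1 - sqrt(5)/2 ≈ -0.1180, 1 + sqrt(5)/2 ≈ 2.1180

f''(x) = 12*(4*x^2*(2 - x) + 3*x - 2)*exp(-2*x^2)
Second-derivative test at each critical point:
  f''(-0.1180) = -26.0955 < 0 → local maximum
  f''(2.1180) = 0.0034 > 0 → local minimum

Critical points: x = 1 - sqrt(5)/2 ≈ -0.1180 (local maximum); x = 1 + sqrt(5)/2 ≈ 2.1180 (local minimum)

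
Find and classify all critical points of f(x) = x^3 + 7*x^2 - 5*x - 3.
f'(x) = 3*x^2 + 14*x - 5

Solve f'(x) = 0:
  Factor: 3*x^2 + 14*x - 5 = (x + 5)*(3*x - 1) = 0.
  ⇒ x = -5, 1/3

f''(x) = 6*x + 14
Second-derivative test at each critical point:
  f''(-5) = -16 < 0 → local maximum
  f''(1/3) = 16 > 0 → local minimum

Critical points: x = -5 (local maximum); x = 1/3 (local minimum)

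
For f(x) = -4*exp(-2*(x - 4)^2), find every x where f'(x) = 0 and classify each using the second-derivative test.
f'(x) = 16*(x - 4)*exp(-2*(x - 4)^2)

Solve f'(x) = 0:
  f'(x) = (16*x - 64)·exp(-2*(x - 4)^2) and exp(-2*(x - 4)^2) > 0 for every x, so f'(x) = 0 ⇔ 16*x - 64 = 0.
  Factor: 16*x - 64 = 16*(x - 4) = 0.
  ⇒ x = 4

f''(x) = 16*(1 - 4*(x - 4)^2)*exp(-2*(x - 4)^2)
Second-derivative test at each critical point:
  f''(4) = 16 > 0 → local minimum

Critical points: x = 4 (local minimum)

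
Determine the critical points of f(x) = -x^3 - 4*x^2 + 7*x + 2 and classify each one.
f'(x) = -3*x^2 - 8*x + 7

Solve f'(x) = 0:
  3*x^2 + 8*x - 7 = 0 has no rational roots; quadratic formula: x = (-8 ± √148)/6.
  ⇒ x = -sqrt(37)/3 - 4/3 ≈ -3.3609, -4/3 + sqrt(37)/3 ≈ 0.6943

f''(x) = -6*x - 8
Second-derivative test at each critical point:
  f''(-3.3609) = 12.1655 > 0 → local minimum
  f''(0.6943) = -12.1655 < 0 → local maximum

Critical points: x = -sqrt(37)/3 - 4/3 ≈ -3.3609 (local minimum); x = -4/3 + sqrt(37)/3 ≈ 0.6943 (local maximum)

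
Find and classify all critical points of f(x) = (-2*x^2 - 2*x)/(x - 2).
f'(x) = 2*(-x^2 + 4*x + 2)/(x^2 - 4*x + 4)

Solve f'(x) = 0:
  f'(x) = -2*(x^2 - 4*x - 2)/(x - 2)^2; the denominator is positive wherever f is defined, so f'(x) = 0 ⇔ -2*x^2 + 8*x + 4 = 0.
  Factor: -2*x^2 + 8*x + 4 = -2*(x^2 - 4*x - 2); x^2 - 4*x - 2 = 0 has no rational roots; quadratic formula: x = (4 ± √24)/2.
  ⇒ x = 2 - sqrt(6) ≈ -0.4495, 2 + sqrt(6) ≈ 4.4495

f''(x) = -24/(x^3 - 6*x^2 + 12*x - 8)
Second-derivative test at each critical point:
  f''(-0.4495) = 1.6330 > 0 → local minimum
  f''(4.4495) = -1.6330 < 0 → local maximum

Critical points: x = 2 - sqrt(6) ≈ -0.4495 (local minimum); x = 2 + sqrt(6) ≈ 4.4495 (local maximum)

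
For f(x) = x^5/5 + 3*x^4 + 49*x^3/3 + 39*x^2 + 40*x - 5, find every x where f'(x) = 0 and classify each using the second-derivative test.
f'(x) = x^4 + 12*x^3 + 49*x^2 + 78*x + 40

Solve f'(x) = 0:
  Factor: x^4 + 12*x^3 + 49*x^2 + 78*x + 40 = (x + 1)*(x + 2)*(x + 4)*(x + 5) = 0.
  ⇒ x = -5, -4, -2, -1

f''(x) = 4*x^3 + 36*x^2 + 98*x + 78
Second-derivative test at each critical point:
  f''(-5) = -12 < 0 → local maximum
  f''(-4) = 6 > 0 → local minimum
  f''(-2) = -6 < 0 → local maximum
  f''(-1) = 12 > 0 → local minimum

Critical points: x = -5 (local maximum); x = -4 (local minimum); x = -2 (local maximum); x = -1 (local minimum)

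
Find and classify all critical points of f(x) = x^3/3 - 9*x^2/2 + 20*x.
f'(x) = x^2 - 9*x + 20

Solve f'(x) = 0:
  Factor: x^2 - 9*x + 20 = (x - 5)*(x - 4) = 0.
  ⇒ x = 4, 5

f''(x) = 2*x - 9
Second-derivative test at each critical point:
  f''(4) = -1 < 0 → local maximum
  f''(5) = 1 > 0 → local minimum

Critical points: x = 4 (local maximum); x = 5 (local minimum)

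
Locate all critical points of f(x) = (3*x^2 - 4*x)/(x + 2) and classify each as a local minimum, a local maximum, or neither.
f'(x) = (3*x^2 + 12*x - 8)/(x^2 + 4*x + 4)

Solve f'(x) = 0:
  f'(x) = (3*x^2 + 12*x - 8)/(x + 2)^2; the denominator is positive wherever f is defined, so f'(x) = 0 ⇔ 3*x^2 + 12*x - 8 = 0.
  3*x^2 + 12*x - 8 = 0 has no rational roots; quadratic formula: x = (-12 ± √240)/6.
  ⇒ x = -2*sqrt(15)/3 - 2 ≈ -4.5820, -2 + 2*sqrt(15)/3 ≈ 0.5820

f''(x) = 40/(x^3 + 6*x^2 + 12*x + 8)
Second-derivative test at each critical point:
  f''(-4.5820) = -2.3238 < 0 → local maximum
  f''(0.5820) = 2.3238 > 0 → local minimum

Critical points: x = -2*sqrt(15)/3 - 2 ≈ -4.5820 (local maximum); x = -2 + 2*sqrt(15)/3 ≈ 0.5820 (local minimum)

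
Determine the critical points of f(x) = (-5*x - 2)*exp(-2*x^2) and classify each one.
f'(x) = (4*x*(5*x + 2) - 5)*exp(-2*x^2)

Solve f'(x) = 0:
  f'(x) = (20*x^2 + 8*x - 5)·exp(-2*x^2) and exp(-2*x^2) > 0 for every x, so f'(x) = 0 ⇔ 20*x^2 + 8*x - 5 = 0.
  20*x^2 + 8*x - 5 = 0 has no rational roots; quadratic formula: x = (-8 ± √464)/40.
  ⇒ x = -sqrt(29)/10 - 1/5 ≈ -0.7385, -1/5 + sqrt(29)/10 ≈ 0.3385

f''(x) = 4*(-20*x^3 - 8*x^2 + 15*x + 2)*exp(-2*x^2)
Second-derivative test at each critical point:
  f''(-0.7385) = -7.2364 < 0 → local maximum
  f''(0.3385) = 17.1287 > 0 → local minimum

Critical points: x = -sqrt(29)/10 - 1/5 ≈ -0.7385 (local maximum); x = -1/5 + sqrt(29)/10 ≈ 0.3385 (local minimum)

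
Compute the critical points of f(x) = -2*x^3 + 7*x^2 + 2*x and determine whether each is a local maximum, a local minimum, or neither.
f'(x) = -6*x^2 + 14*x + 2

Solve f'(x) = 0:
  Factor: -6*x^2 + 14*x + 2 = -2*(3*x^2 - 7*x - 1); 3*x^2 - 7*x - 1 = 0 has no rational roots; quadratic formula: x = (7 ± √61)/6.
  ⇒ x = 7/6 - sqrt(61)/6 ≈ -0.1350, 7/6 + sqrt(61)/6 ≈ 2.4684

f''(x) = 14 - 12*x
Second-derivative test at each critical point:
  f''(-0.1350) = 15.6205 > 0 → local minimum
  f''(2.4684) = -15.6205 < 0 → local maximum

Critical points: x = 7/6 - sqrt(61)/6 ≈ -0.1350 (local minimum); x = 7/6 + sqrt(61)/6 ≈ 2.4684 (local maximum)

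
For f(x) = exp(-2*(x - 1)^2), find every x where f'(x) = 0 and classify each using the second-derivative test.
f'(x) = 4*(1 - x)*exp(-2*(x - 1)^2)

Solve f'(x) = 0:
  f'(x) = (4 - 4*x)·exp(-2*(x - 1)^2) and exp(-2*(x - 1)^2) > 0 for every x, so f'(x) = 0 ⇔ 4 - 4*x = 0.
  Factor: 4 - 4*x = -4*(x - 1) = 0.
  ⇒ x = 1

f''(x) = 4*(4*(x - 1)^2 - 1)*exp(-2*(x - 1)^2)
Second-derivative test at each critical point:
  f''(1) = -4 < 0 → local maximum

Critical points: x = 1 (local maximum)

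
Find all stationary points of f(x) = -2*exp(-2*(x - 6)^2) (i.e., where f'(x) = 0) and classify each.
f'(x) = 8*(x - 6)*exp(-2*(x - 6)^2)

Solve f'(x) = 0:
  f'(x) = (8*x - 48)·exp(-2*(x - 6)^2) and exp(-2*(x - 6)^2) > 0 for every x, so f'(x) = 0 ⇔ 8*x - 48 = 0.
  Factor: 8*x - 48 = 8*(x - 6) = 0.
  ⇒ x = 6

f''(x) = 8*(1 - 4*(x - 6)^2)*exp(-2*(x - 6)^2)
Second-derivative test at each critical point:
  f''(6) = 8 > 0 → local minimum

Critical points: x = 6 (local minimum)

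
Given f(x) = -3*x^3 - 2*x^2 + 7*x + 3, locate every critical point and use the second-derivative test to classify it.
f'(x) = -9*x^2 - 4*x + 7

Solve f'(x) = 0:
  9*x^2 + 4*x - 7 = 0 has no rational roots; quadratic formula: x = (-4 ± √268)/18.
  ⇒ x = -sqrt(67)/9 - 2/9 ≈ -1.1317, -2/9 + sqrt(67)/9 ≈ 0.6873

f''(x) = -18*x - 4
Second-derivative test at each critical point:
  f''(-1.1317) = 16.3707 > 0 → local minimum
  f''(0.6873) = -16.3707 < 0 → local maximum

Critical points: x = -sqrt(67)/9 - 2/9 ≈ -1.1317 (local minimum); x = -2/9 + sqrt(67)/9 ≈ 0.6873 (local maximum)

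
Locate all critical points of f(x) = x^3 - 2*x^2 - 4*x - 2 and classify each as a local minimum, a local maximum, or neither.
f'(x) = 3*x^2 - 4*x - 4

Solve f'(x) = 0:
  Factor: 3*x^2 - 4*x - 4 = (x - 2)*(3*x + 2) = 0.
  ⇒ x = -2/3, 2

f''(x) = 6*x - 4
Second-derivative test at each critical point:
  f''(-2/3) = -8 < 0 → local maximum
  f''(2) = 8 > 0 → local minimum

Critical points: x = -2/3 (local maximum); x = 2 (local minimum)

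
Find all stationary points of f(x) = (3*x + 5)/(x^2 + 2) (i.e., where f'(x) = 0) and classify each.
f'(x) = (-3*x^2 - 10*x + 6)/(x^4 + 4*x^2 + 4)

Solve f'(x) = 0:
  f'(x) = -(3*x^2 + 10*x - 6)/(x^2 + 2)^2; the denominator is positive wherever f is defined, so f'(x) = 0 ⇔ -3*x^2 - 10*x + 6 = 0.
  3*x^2 + 10*x - 6 = 0 has no rational roots; quadratic formula: x = (-10 ± √172)/6.
  ⇒ x = -sqrt(43)/3 - 5/3 ≈ -3.8525, -5/3 + sqrt(43)/3 ≈ 0.5191

f''(x) = 2*(4*x^2*(3*x + 5) - (9*x + 5)*(x^2 + 2))/(x^2 + 2)^3
Second-derivative test at each critical point:
  f''(-3.8525) = 0.0462 > 0 → local minimum
  f''(0.5191) = -2.5462 < 0 → local maximum

Critical points: x = -sqrt(43)/3 - 5/3 ≈ -3.8525 (local minimum); x = -5/3 + sqrt(43)/3 ≈ 0.5191 (local maximum)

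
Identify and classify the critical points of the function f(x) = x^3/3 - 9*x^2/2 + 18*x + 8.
f'(x) = x^2 - 9*x + 18

Solve f'(x) = 0:
  Factor: x^2 - 9*x + 18 = (x - 6)*(x - 3) = 0.
  ⇒ x = 3, 6

f''(x) = 2*x - 9
Second-derivative test at each critical point:
  f''(3) = -3 < 0 → local maximum
  f''(6) = 3 > 0 → local minimum

Critical points: x = 3 (local maximum); x = 6 (local minimum)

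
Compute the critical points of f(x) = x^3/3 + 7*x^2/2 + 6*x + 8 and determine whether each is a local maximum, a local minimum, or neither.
f'(x) = x^2 + 7*x + 6

Solve f'(x) = 0:
  Factor: x^2 + 7*x + 6 = (x + 1)*(x + 6) = 0.
  ⇒ x = -6, -1

f''(x) = 2*x + 7
Second-derivative test at each critical point:
  f''(-6) = -5 < 0 → local maximum
  f''(-1) = 5 > 0 → local minimum

Critical points: x = -6 (local maximum); x = -1 (local minimum)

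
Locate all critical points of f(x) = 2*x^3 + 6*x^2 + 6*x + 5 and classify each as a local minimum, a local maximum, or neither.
f'(x) = 6*x^2 + 12*x + 6

Solve f'(x) = 0:
  Factor: 6*x^2 + 12*x + 6 = 6*(x + 1)^2 = 0.
  ⇒ x = -1

f''(x) = 12*x + 12
Second-derivative test at each critical point:
  f''(-1) = 0, so the second-derivative test is inconclusive; use the first-derivative test: f'(-5/4) = 0.3750, f'(-3/4) = 0.3750 — f' is positive on both sides (no sign change) → neither a local maximum nor a local minimum

Critical points: x = -1 (neither)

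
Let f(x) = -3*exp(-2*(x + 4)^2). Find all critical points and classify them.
f'(x) = 12*(x + 4)*exp(-2*(x + 4)^2)

Solve f'(x) = 0:
  f'(x) = (12*x + 48)·exp(-2*(x + 4)^2) and exp(-2*(x + 4)^2) > 0 for every x, so f'(x) = 0 ⇔ 12*x + 48 = 0.
  Factor: 12*x + 48 = 12*(x + 4) = 0.
  ⇒ x = -4

f''(x) = 12*(1 - 4*(x + 4)^2)*exp(-2*(x + 4)^2)
Second-derivative test at each critical point:
  f''(-4) = 12 > 0 → local minimum

Critical points: x = -4 (local minimum)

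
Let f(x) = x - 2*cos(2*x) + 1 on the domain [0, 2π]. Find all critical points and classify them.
f'(x) = 4*sin(2*x) + 1

Solve f'(x) = 0 on [0, 2π]:
  f'(x) = 0 ⇔ sin(2*x) = -1/4, i.e. 2*x = arcsin(-1/4) + 2nπ or 2*x = π − arcsin(-1/4) + 2nπ; keep the solutions lying in [0, 2π].
  ⇒ x = asin(1/4)/2 + pi/2 ≈ 1.6971, pi - asin(1/4)/2 ≈ 3.0153, asin(1/4)/2 + 3*pi/2 ≈ 4.8387, -asin(1/4)/2 + 2*pi ≈ 6.1568

f''(x) = 8*cos(2*x)
Second-derivative test at each critical point:
  f''(1.6971) = -7.7460 < 0 → local maximum
  f''(3.0153) = 7.7460 > 0 → local minimum
  f''(4.8387) = -7.7460 < 0 → local maximum
  f''(6.1568) = 7.7460 > 0 → local minimum

Critical points: x = asin(1/4)/2 + pi/2 ≈ 1.6971 (local maximum); x = pi - asin(1/4)/2 ≈ 3.0153 (local minimum); x = asin(1/4)/2 + 3*pi/2 ≈ 4.8387 (local maximum); x = -asin(1/4)/2 + 2*pi ≈ 6.1568 (local minimum)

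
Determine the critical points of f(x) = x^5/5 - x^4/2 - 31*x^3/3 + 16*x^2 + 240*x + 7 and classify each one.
f'(x) = x^4 - 2*x^3 - 31*x^2 + 32*x + 240

Solve f'(x) = 0:
  Factor: x^4 - 2*x^3 - 31*x^2 + 32*x + 240 = (x - 5)*(x - 4)*(x + 3)*(x + 4) = 0.
  ⇒ x = -4, -3, 4, 5

f''(x) = 4*x^3 - 6*x^2 - 62*x + 32
Second-derivative test at each critical point:
  f''(-4) = -72 < 0 → local maximum
  f''(-3) = 56 > 0 → local minimum
  f''(4) = -56 < 0 → local maximum
  f''(5) = 72 > 0 → local minimum

Critical points: x = -4 (local maximum); x = -3 (local minimum); x = 4 (local maximum); x = 5 (local minimum)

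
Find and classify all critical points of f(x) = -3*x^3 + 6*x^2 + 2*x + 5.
f'(x) = -9*x^2 + 12*x + 2

Solve f'(x) = 0:
  9*x^2 - 12*x - 2 = 0 has no rational roots; quadratic formula: x = (12 ± √216)/18.
  ⇒ x = 2/3 - sqrt(6)/3 ≈ -0.1498, 2/3 + sqrt(6)/3 ≈ 1.4832

f''(x) = 12 - 18*x
Second-derivative test at each critical point:
  f''(-0.1498) = 14.6969 > 0 → local minimum
  f''(1.4832) = -14.6969 < 0 → local maximum

Critical points: x = 2/3 - sqrt(6)/3 ≈ -0.1498 (local minimum); x = 2/3 + sqrt(6)/3 ≈ 1.4832 (local maximum)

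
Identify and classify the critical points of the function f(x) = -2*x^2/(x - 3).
f'(x) = 2*x*(6 - x)/(x - 3)^2

Solve f'(x) = 0:
  f'(x) = -2*x*(x - 6)/(x - 3)^2; the denominator is positive wherever f is defined, so f'(x) = 0 ⇔ -2*x^2 + 12*x = 0.
  Factor: -2*x^2 + 12*x = -2*x*(x - 6) = 0.
  ⇒ x = 0, 6

f''(x) = -36/(x^3 - 9*x^2 + 27*x - 27)
Second-derivative test at each critical point:
  f''(0) = 4/3 > 0 → local minimum
  f''(6) = -4/3 < 0 → local maximum

Critical points: x = 0 (local minimum); x = 6 (local maximum)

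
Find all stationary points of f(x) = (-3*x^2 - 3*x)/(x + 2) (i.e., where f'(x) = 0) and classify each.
f'(x) = 3*(-x^2 - 4*x - 2)/(x^2 + 4*x + 4)

Solve f'(x) = 0:
  f'(x) = -3*(x^2 + 4*x + 2)/(x + 2)^2; the denominator is positive wherever f is defined, so f'(x) = 0 ⇔ -3*x^2 - 12*x - 6 = 0.
  Factor: -3*x^2 - 12*x - 6 = -3*(x^2 + 4*x + 2); x^2 + 4*x + 2 = 0 has no rational roots; quadratic formula: x = (-4 ± √8)/2.
  ⇒ x = -2 - sqrt(2) ≈ -3.4142, -2 + sqrt(2) ≈ -0.5858

f''(x) = -12/(x^3 + 6*x^2 + 12*x + 8)
Second-derivative test at each critical point:
  f''(-3.4142) = 4.2426 > 0 → local minimum
  f''(-0.5858) = -4.2426 < 0 → local maximum

Critical points: x = -2 - sqrt(2) ≈ -3.4142 (local minimum); x = -2 + sqrt(2) ≈ -0.5858 (local maximum)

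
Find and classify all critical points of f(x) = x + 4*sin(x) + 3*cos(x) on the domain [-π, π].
f'(x) = -3*sin(x) + 4*cos(x) + 1

Solve f'(x) = 0 on [-π, π]:
  f'(x) = 0 ⇔ -3*sin(x) + 4*cos(x) = -1. Write the left side as R·cos(x + φ) with R = √(4² + 3²) = 5, cos φ = 4/5, sin φ = 3/5; then cos(x + φ) = -1/5. Solve for x and keep the solutions lying in [-π, π].
  ⇒ x = -pi + atan((3 - 8*sqrt(6))/(-6*sqrt(6) - 4)) ≈ -2.4157, atan((3 + 8*sqrt(6))/(-4 + 6*sqrt(6))) ≈ 1.1287

f''(x) = -4*sin(x) - 3*cos(x)
Second-derivative test at each critical point:
  f''(-2.4157) = 4.8990 > 0 → local minimum
  f''(1.1287) = -4.8990 < 0 → local maximum

Critical points: x = -pi + atan((3 - 8*sqrt(6))/(-6*sqrt(6) - 4)) ≈ -2.4157 (local minimum); x = atan((3 + 8*sqrt(6))/(-4 + 6*sqrt(6))) ≈ 1.1287 (local maximum)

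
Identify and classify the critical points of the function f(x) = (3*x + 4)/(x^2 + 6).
f'(x) = (-3*x^2 - 8*x + 18)/(x^4 + 12*x^2 + 36)

Solve f'(x) = 0:
  f'(x) = -(3*x^2 + 8*x - 18)/(x^2 + 6)^2; the denominator is positive wherever f is defined, so f'(x) = 0 ⇔ -3*x^2 - 8*x + 18 = 0.
  3*x^2 + 8*x - 18 = 0 has no rational roots; quadratic formula: x = (-8 ± √280)/6.
  ⇒ x = -sqrt(70)/3 - 4/3 ≈ -4.1222, -4/3 + sqrt(70)/3 ≈ 1.4555

f''(x) = 2*(4*x^2*(3*x + 4) - (9*x + 4)*(x^2 + 6))/(x^2 + 6)^3
Second-derivative test at each critical point:
  f''(-4.1222) = 0.0317 > 0 → local minimum
  f''(1.4555) = -0.2539 < 0 → local maximum

Critical points: x = -sqrt(70)/3 - 4/3 ≈ -4.1222 (local minimum); x = -4/3 + sqrt(70)/3 ≈ 1.4555 (local maximum)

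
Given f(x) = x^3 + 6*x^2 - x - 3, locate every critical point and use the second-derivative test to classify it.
f'(x) = 3*x^2 + 12*x - 1

Solve f'(x) = 0:
  3*x^2 + 12*x - 1 = 0 has no rational roots; quadratic formula: x = (-12 ± √156)/6.
  ⇒ x = -sqrt(39)/3 - 2 ≈ -4.0817, -2 + sqrt(39)/3 ≈ 0.0817

f''(x) = 6*x + 12
Second-derivative test at each critical point:
  f''(-4.0817) = -12.4900 < 0 → local maximum
  f''(0.0817) = 12.4900 > 0 → local minimum

Critical points: x = -sqrt(39)/3 - 2 ≈ -4.0817 (local maximum); x = -2 + sqrt(39)/3 ≈ 0.0817 (local minimum)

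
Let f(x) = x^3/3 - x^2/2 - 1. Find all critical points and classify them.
f'(x) = x*(x - 1)

Solve f'(x) = 0:
  Factor: x^2 - x = x*(x - 1) = 0.
  ⇒ x = 0, 1

f''(x) = 2*x - 1
Second-derivative test at each critical point:
  f''(0) = -1 < 0 → local maximum
  f''(1) = 1 > 0 → local minimum

Critical points: x = 0 (local maximum); x = 1 (local minimum)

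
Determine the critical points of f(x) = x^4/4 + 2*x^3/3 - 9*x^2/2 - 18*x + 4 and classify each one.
f'(x) = x^3 + 2*x^2 - 9*x - 18

Solve f'(x) = 0:
  Factor: x^3 + 2*x^2 - 9*x - 18 = (x - 3)*(x + 2)*(x + 3) = 0.
  ⇒ x = -3, -2, 3

f''(x) = 3*x^2 + 4*x - 9
Second-derivative test at each critical point:
  f''(-3) = 6 > 0 → local minimum
  f''(-2) = -5 < 0 → local maximum
  f''(3) = 30 > 0 → local minimum

Critical points: x = -3 (local minimum); x = -2 (local maximum); x = 3 (local minimum)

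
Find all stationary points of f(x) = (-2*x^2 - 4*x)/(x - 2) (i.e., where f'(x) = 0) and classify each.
f'(x) = 2*(-x^2 + 4*x + 4)/(x^2 - 4*x + 4)

Solve f'(x) = 0:
  f'(x) = -2*(x^2 - 4*x - 4)/(x - 2)^2; the denominator is positive wherever f is defined, so f'(x) = 0 ⇔ -2*x^2 + 8*x + 8 = 0.
  Factor: -2*x^2 + 8*x + 8 = -2*(x^2 - 4*x - 4); x^2 - 4*x - 4 = 0 has no rational roots; quadratic formula: x = (4 ± √32)/2.
  ⇒ x = 2 - 2*sqrt(2) ≈ -0.8284, 2 + 2*sqrt(2) ≈ 4.8284

f''(x) = -32/(x^3 - 6*x^2 + 12*x - 8)
Second-derivative test at each critical point:
  f''(-0.8284) = 1.4142 > 0 → local minimum
  f''(4.8284) = -1.4142 < 0 → local maximum

Critical points: x = 2 - 2*sqrt(2) ≈ -0.8284 (local minimum); x = 2 + 2*sqrt(2) ≈ 4.8284 (local maximum)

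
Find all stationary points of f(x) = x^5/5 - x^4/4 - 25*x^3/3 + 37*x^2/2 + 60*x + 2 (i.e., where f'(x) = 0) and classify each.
f'(x) = x^4 - x^3 - 25*x^2 + 37*x + 60

Solve f'(x) = 0:
  Factor: x^4 - x^3 - 25*x^2 + 37*x + 60 = (x - 4)*(x - 3)*(x + 1)*(x + 5) = 0.
  ⇒ x = -5, -1, 3, 4

f''(x) = 4*x^3 - 3*x^2 - 50*x + 37
Second-derivative test at each critical point:
  f''(-5) = -288 < 0 → local maximum
  f''(-1) = 80 > 0 → local minimum
  f''(3) = -32 < 0 → local maximum
  f''(4) = 45 > 0 → local minimum

Critical points: x = -5 (local maximum); x = -1 (local minimum); x = 3 (local maximum); x = 4 (local minimum)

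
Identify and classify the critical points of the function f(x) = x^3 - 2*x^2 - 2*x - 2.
f'(x) = 3*x^2 - 4*x - 2

Solve f'(x) = 0:
  3*x^2 - 4*x - 2 = 0 has no rational roots; quadratic formula: x = (4 ± √40)/6.
  ⇒ x = 2/3 - sqrt(10)/3 ≈ -0.3874, 2/3 + sqrt(10)/3 ≈ 1.7208

f''(x) = 6*x - 4
Second-derivative test at each critical point:
  f''(-0.3874) = -6.3246 < 0 → local maximum
  f''(1.7208) = 6.3246 > 0 → local minimum

Critical points: x = 2/3 - sqrt(10)/3 ≈ -0.3874 (local maximum); x = 2/3 + sqrt(10)/3 ≈ 1.7208 (local minimum)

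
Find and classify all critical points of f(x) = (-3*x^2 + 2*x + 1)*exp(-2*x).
f'(x) = 2*x*(3*x - 5)*exp(-2*x)

Solve f'(x) = 0:
  f'(x) = (6*x^2 - 10*x)·exp(-2*x) and exp(-2*x) > 0 for every x, so f'(x) = 0 ⇔ 6*x^2 - 10*x = 0.
  Factor: 6*x^2 - 10*x = 2*x*(3*x - 5) = 0.
  ⇒ x = 0, 5/3

f''(x) = 2*(-6*x^2 + 16*x - 5)*exp(-2*x)
Second-derivative test at each critical point:
  f''(0) = -10 < 0 → local maximum
  f''(5/3) = 0.3567 > 0 → local minimum

Critical points: x = 0 (local maximum); x = 5/3 (local minimum)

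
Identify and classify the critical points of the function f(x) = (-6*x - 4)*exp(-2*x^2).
f'(x) = 2*(4*x*(3*x + 2) - 3)*exp(-2*x^2)

Solve f'(x) = 0:
  f'(x) = (24*x^2 + 16*x - 6)·exp(-2*x^2) and exp(-2*x^2) > 0 for every x, so f'(x) = 0 ⇔ 24*x^2 + 16*x - 6 = 0.
  Factor: 24*x^2 + 16*x - 6 = 2*(12*x^2 + 8*x - 3); 12*x^2 + 8*x - 3 = 0 has no rational roots; quadratic formula: x = (-8 ± √208)/24.
  ⇒ x = -sqrt(13)/6 - 1/3 ≈ -0.9343, -1/3 + sqrt(13)/6 ≈ 0.2676

f''(x) = 8*(-12*x^3 - 8*x^2 + 9*x + 2)*exp(-2*x^2)
Second-derivative test at each critical point:
  f''(-0.9343) = -5.0341 < 0 → local maximum
  f''(0.2676) = 24.9957 > 0 → local minimum

Critical points: x = -sqrt(13)/6 - 1/3 ≈ -0.9343 (local maximum); x = -1/3 + sqrt(13)/6 ≈ 0.2676 (local minimum)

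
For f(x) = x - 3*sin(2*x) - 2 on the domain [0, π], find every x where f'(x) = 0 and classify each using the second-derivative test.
f'(x) = 1 - 6*cos(2*x)

Solve f'(x) = 0 on [0, π]:
  f'(x) = 0 ⇔ cos(2*x) = 1/6, i.e. 2*x = ±arccos(1/6) + 2nπ; keep the solutions lying in [0, π].
  ⇒ x = acos(1/6)/2 ≈ 0.7017, pi - acos(1/6)/2 ≈ 2.4399

f''(x) = 12*sin(2*x)
Second-derivative test at each critical point:
  f''(0.7017) = 11.8322 > 0 → local minimum
  f''(2.4399) = -11.8322 < 0 → local maximum

Critical points: x = acos(1/6)/2 ≈ 0.7017 (local minimum); x = pi - acos(1/6)/2 ≈ 2.4399 (local maximum)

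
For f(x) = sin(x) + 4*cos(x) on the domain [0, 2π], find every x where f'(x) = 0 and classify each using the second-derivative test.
f'(x) = -4*sin(x) + cos(x)

Solve f'(x) = 0 on [0, 2π]:
  f'(x) = 0 ⇔ cos(x) = 4*sin(x) ⇔ tan(x) = 1/4, i.e. x = arctan(1/4) + nπ; keep the solutions lying in [0, 2π].
  ⇒ x = atan(1/4) ≈ 0.2450, atan(1/4) + pi ≈ 3.3866

f''(x) = -sin(x) - 4*cos(x)
Second-derivative test at each critical point:
  f''(0.2450) = -4.1231 < 0 → local maximum
  f''(3.3866) = 4.1231 > 0 → local minimum

Critical points: x = atan(1/4) ≈ 0.2450 (local maximum); x = atan(1/4) + pi ≈ 3.3866 (local minimum)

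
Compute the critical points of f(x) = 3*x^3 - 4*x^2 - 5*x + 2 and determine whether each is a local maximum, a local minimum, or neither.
f'(x) = 9*x^2 - 8*x - 5

Solve f'(x) = 0:
  9*x^2 - 8*x - 5 = 0 has no rational roots; quadratic formula: x = (8 ± √244)/18.
  ⇒ x = 4/9 - sqrt(61)/9 ≈ -0.4234, 4/9 + sqrt(61)/9 ≈ 1.3122

f''(x) = 18*x - 8
Second-derivative test at each critical point:
  f''(-0.4234) = -15.6205 < 0 → local maximum
  f''(1.3122) = 15.6205 > 0 → local minimum

Critical points: x = 4/9 - sqrt(61)/9 ≈ -0.4234 (local maximum); x = 4/9 + sqrt(61)/9 ≈ 1.3122 (local minimum)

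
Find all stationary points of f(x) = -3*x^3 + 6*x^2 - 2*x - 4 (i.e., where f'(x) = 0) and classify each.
f'(x) = -9*x^2 + 12*x - 2

Solve f'(x) = 0:
  9*x^2 - 12*x + 2 = 0 has no rational roots; quadratic formula: x = (12 ± √72)/18.
  ⇒ x = 2/3 - sqrt(2)/3 ≈ 0.1953, sqrt(2)/3 + 2/3 ≈ 1.1381

f''(x) = 12 - 18*x
Second-derivative test at each critical point:
  f''(0.1953) = 8.4853 > 0 → local minimum
  f''(1.1381) = -8.4853 < 0 → local maximum

Critical points: x = 2/3 - sqrt(2)/3 ≈ 0.1953 (local minimum); x = sqrt(2)/3 + 2/3 ≈ 1.1381 (local maximum)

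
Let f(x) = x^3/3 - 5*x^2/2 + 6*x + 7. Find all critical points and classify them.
f'(x) = x^2 - 5*x + 6

Solve f'(x) = 0:
  Factor: x^2 - 5*x + 6 = (x - 3)*(x - 2) = 0.
  ⇒ x = 2, 3

f''(x) = 2*x - 5
Second-derivative test at each critical point:
  f''(2) = -1 < 0 → local maximum
  f''(3) = 1 > 0 → local minimum

Critical points: x = 2 (local maximum); x = 3 (local minimum)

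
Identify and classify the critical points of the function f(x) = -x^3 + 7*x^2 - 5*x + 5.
f'(x) = -3*x^2 + 14*x - 5

Solve f'(x) = 0:
  3*x^2 - 14*x + 5 = 0 has no rational roots; quadratic formula: x = (14 ± √136)/6.
  ⇒ x = 7/3 - sqrt(34)/3 ≈ 0.3897, sqrt(34)/3 + 7/3 ≈ 4.2770

f''(x) = 14 - 6*x
Second-derivative test at each critical point:
  f''(0.3897) = 11.6619 > 0 → local minimum
  f''(4.2770) = -11.6619 < 0 → local maximum

Critical points: x = 7/3 - sqrt(34)/3 ≈ 0.3897 (local minimum); x = sqrt(34)/3 + 7/3 ≈ 4.2770 (local maximum)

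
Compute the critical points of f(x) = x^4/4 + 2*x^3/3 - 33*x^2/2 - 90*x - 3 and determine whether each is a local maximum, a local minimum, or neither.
f'(x) = x^3 + 2*x^2 - 33*x - 90

Solve f'(x) = 0:
  Factor: x^3 + 2*x^2 - 33*x - 90 = (x - 6)*(x + 3)*(x + 5) = 0.
  ⇒ x = -5, -3, 6

f''(x) = 3*x^2 + 4*x - 33
Second-derivative test at each critical point:
  f''(-5) = 22 > 0 → local minimum
  f''(-3) = -18 < 0 → local maximum
  f''(6) = 99 > 0 → local minimum

Critical points: x = -5 (local minimum); x = -3 (local maximum); x = 6 (local minimum)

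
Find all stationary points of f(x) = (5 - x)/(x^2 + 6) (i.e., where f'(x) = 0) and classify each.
f'(x) = (-x^2 + 2*x*(x - 5) - 6)/(x^2 + 6)^2

Solve f'(x) = 0:
  f'(x) = (x^2 - 10*x - 6)/(x^2 + 6)^2; the denominator is positive wherever f is defined, so f'(x) = 0 ⇔ x^2 - 10*x - 6 = 0.
  x^2 - 10*x - 6 = 0 has no rational roots; quadratic formula: x = (10 ± √124)/2.
  ⇒ x = 5 - sqrt(31) ≈ -0.5678, 5 + sqrt(31) ≈ 10.5678

f''(x) = 2*(4*x^2*(5 - x) + (3*x - 5)*(x^2 + 6))/(x^2 + 6)^3
Second-derivative test at each critical point:
  f''(-0.5678) = -0.2786 < 0 → local maximum
  f''(10.5678) = 0.0008 > 0 → local minimum

Critical points: x = 5 - sqrt(31) ≈ -0.5678 (local maximum); x = 5 + sqrt(31) ≈ 10.5678 (local minimum)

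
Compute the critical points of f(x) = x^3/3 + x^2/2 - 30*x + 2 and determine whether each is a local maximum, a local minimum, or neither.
f'(x) = x^2 + x - 30

Solve f'(x) = 0:
  Factor: x^2 + x - 30 = (x - 5)*(x + 6) = 0.
  ⇒ x = -6, 5

f''(x) = 2*x + 1
Second-derivative test at each critical point:
  f''(-6) = -11 < 0 → local maximum
  f''(5) = 11 > 0 → local minimum

Critical points: x = -6 (local maximum); x = 5 (local minimum)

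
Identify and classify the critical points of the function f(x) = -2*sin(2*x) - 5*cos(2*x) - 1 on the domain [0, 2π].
f'(x) = 10*sin(2*x) - 4*cos(2*x)

Solve f'(x) = 0 on [0, 2π]:
  f'(x) = 0 ⇔ -2*cos(2*x) = -5*sin(2*x) ⇔ tan(2*x) = 2/5, i.e. 2*x = arctan(2/5) + nπ; keep the solutions lying in [0, 2π].
  ⇒ x = atan(2/5)/2 ≈ 0.1903, atan(2/5)/2 + pi/2 ≈ 1.7610, atan(2/5)/2 + pi ≈ 3.3318, atan(2/5)/2 + 3*pi/2 ≈ 4.9026

f''(x) = 8*sin(2*x) + 20*cos(2*x)
Second-derivative test at each critical point:
  f''(0.1903) = 21.5407 > 0 → local minimum
  f''(1.7610) = -21.5407 < 0 → local maximum
  f''(3.3318) = 21.5407 > 0 → local minimum
  f''(4.9026) = -21.5407 < 0 → local maximum

Critical points: x = atan(2/5)/2 ≈ 0.1903 (local minimum); x = atan(2/5)/2 + pi/2 ≈ 1.7610 (local maximum); x = atan(2/5)/2 + pi ≈ 3.3318 (local minimum); x = atan(2/5)/2 + 3*pi/2 ≈ 4.9026 (local maximum)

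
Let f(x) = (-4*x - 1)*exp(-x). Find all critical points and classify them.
f'(x) = (4*x - 3)*exp(-x)

Solve f'(x) = 0:
  f'(x) = (4*x - 3)·exp(-x) and exp(-x) > 0 for every x, so f'(x) = 0 ⇔ 4*x - 3 = 0.
  4*x - 3 = 0.
  ⇒ x = 3/4

f''(x) = (7 - 4*x)*exp(-x)
Second-derivative test at each critical point:
  f''(3/4) = 1.8895 > 0 → local minimum

Critical points: x = 3/4 (local minimum)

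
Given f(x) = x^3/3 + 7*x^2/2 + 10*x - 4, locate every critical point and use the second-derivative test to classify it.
f'(x) = x^2 + 7*x + 10

Solve f'(x) = 0:
  Factor: x^2 + 7*x + 10 = (x + 2)*(x + 5) = 0.
  ⇒ x = -5, -2

f''(x) = 2*x + 7
Second-derivative test at each critical point:
  f''(-5) = -3 < 0 → local maximum
  f''(-2) = 3 > 0 → local minimum

Critical points: x = -5 (local maximum); x = -2 (local minimum)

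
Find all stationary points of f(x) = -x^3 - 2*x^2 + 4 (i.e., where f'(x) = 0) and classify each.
f'(x) = x*(-3*x - 4)

Solve f'(x) = 0:
  Factor: -3*x^2 - 4*x = -x*(3*x + 4) = 0.
  ⇒ x = -4/3, 0

f''(x) = -6*x - 4
Second-derivative test at each critical point:
  f''(-4/3) = 4 > 0 → local minimum
  f''(0) = -4 < 0 → local maximum

Critical points: x = -4/3 (local minimum); x = 0 (local maximum)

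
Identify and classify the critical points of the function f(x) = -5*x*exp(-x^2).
f'(x) = 5*(2*x^2 - 1)*exp(-x^2)

Solve f'(x) = 0:
  f'(x) = (10*x^2 - 5)·exp(-x^2) and exp(-x^2) > 0 for every x, so f'(x) = 0 ⇔ 10*x^2 - 5 = 0.
  Factor: 10*x^2 - 5 = 5*(2*x^2 - 1); 2*x^2 - 1 = 0 has no rational roots; quadratic formula: x = (0 ± √8)/4.
  ⇒ x = -sqrt(2)/2 ≈ -0.7071, sqrt(2)/2 ≈ 0.7071

f''(x) = (-20*x^3 + 30*x)*exp(-x^2)
Second-derivative test at each critical point:
  f''(-0.7071) = -8.5776 < 0 → local maximum
  f''(0.7071) = 8.5776 > 0 → local minimum

Critical points: x = -sqrt(2)/2 ≈ -0.7071 (local maximum); x = sqrt(2)/2 ≈ 0.7071 (local minimum)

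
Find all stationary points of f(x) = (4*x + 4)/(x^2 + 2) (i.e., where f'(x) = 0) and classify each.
f'(x) = 4*(x^2 - 2*x*(x + 1) + 2)/(x^2 + 2)^2

Solve f'(x) = 0:
  f'(x) = -4*(x^2 + 2*x - 2)/(x^2 + 2)^2; the denominator is positive wherever f is defined, so f'(x) = 0 ⇔ -4*x^2 - 8*x + 8 = 0.
  Factor: -4*x^2 - 8*x + 8 = -4*(x^2 + 2*x - 2); x^2 + 2*x - 2 = 0 has no rational roots; quadratic formula: x = (-2 ± √12)/2.
  ⇒ x = -sqrt(3) - 1 ≈ -2.7321, -1 + sqrt(3) ≈ 0.7321

f''(x) = 8*(4*x^2*(x + 1) - (3*x + 1)*(x^2 + 2))/(x^2 + 2)^3
Second-derivative test at each critical point:
  f''(-2.7321) = 0.1547 > 0 → local minimum
  f''(0.7321) = -2.1547 < 0 → local maximum

Critical points: x = -sqrt(3) - 1 ≈ -2.7321 (local minimum); x = -1 + sqrt(3) ≈ 0.7321 (local maximum)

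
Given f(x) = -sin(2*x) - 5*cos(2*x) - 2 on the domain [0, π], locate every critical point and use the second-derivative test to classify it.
f'(x) = 10*sin(2*x) - 2*cos(2*x)

Solve f'(x) = 0 on [0, π]:
  f'(x) = 0 ⇔ -cos(2*x) = -5*sin(2*x) ⇔ tan(2*x) = 1/5, i.e. 2*x = arctan(1/5) + nπ; keep the solutions lying in [0, π].
  ⇒ x = atan(1/5)/2 ≈ 0.0987, atan(1/5)/2 + pi/2 ≈ 1.6695

f''(x) = 4*sin(2*x) + 20*cos(2*x)
Second-derivative test at each critical point:
  f''(0.0987) = 20.3961 > 0 → local minimum
  f''(1.6695) = -20.3961 < 0 → local maximum

Critical points: x = atan(1/5)/2 ≈ 0.0987 (local minimum); x = atan(1/5)/2 + pi/2 ≈ 1.6695 (local maximum)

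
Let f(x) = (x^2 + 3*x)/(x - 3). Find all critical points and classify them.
f'(x) = (x^2 - 6*x - 9)/(x^2 - 6*x + 9)

Solve f'(x) = 0:
  f'(x) = (x^2 - 6*x - 9)/(x - 3)^2; the denominator is positive wherever f is defined, so f'(x) = 0 ⇔ x^2 - 6*x - 9 = 0.
  x^2 - 6*x - 9 = 0 has no rational roots; quadratic formula: x = (6 ± √72)/2.
  ⇒ x = 3 - 3*sqrt(2) ≈ -1.2426, 3 + 3*sqrt(2) ≈ 7.2426

f''(x) = 36/(x^3 - 9*x^2 + 27*x - 27)
Second-derivative test at each critical point:
  f''(-1.2426) = -0.4714 < 0 → local maximum
  f''(7.2426) = 0.4714 > 0 → local minimum

Critical points: x = 3 - 3*sqrt(2) ≈ -1.2426 (local maximum); x = 3 + 3*sqrt(2) ≈ 7.2426 (local minimum)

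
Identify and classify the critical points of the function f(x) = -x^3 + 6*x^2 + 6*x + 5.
f'(x) = -3*x^2 + 12*x + 6

Solve f'(x) = 0:
  Factor: -3*x^2 + 12*x + 6 = -3*(x^2 - 4*x - 2); x^2 - 4*x - 2 = 0 has no rational roots; quadratic formula: x = (4 ± √24)/2.
  ⇒ x = 2 - sqrt(6) ≈ -0.4495, 2 + sqrt(6) ≈ 4.4495

f''(x) = 12 - 6*x
Second-derivative test at each critical point:
  f''(-0.4495) = 14.6969 > 0 → local minimum
  f''(4.4495) = -14.6969 < 0 → local maximum

Critical points: x = 2 - sqrt(6) ≈ -0.4495 (local minimum); x = 2 + sqrt(6) ≈ 4.4495 (local maximum)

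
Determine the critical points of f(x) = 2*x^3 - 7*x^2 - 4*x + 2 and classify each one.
f'(x) = 6*x^2 - 14*x - 4

Solve f'(x) = 0:
  Factor: 6*x^2 - 14*x - 4 = 2*(3*x^2 - 7*x - 2); 3*x^2 - 7*x - 2 = 0 has no rational roots; quadratic formula: x = (7 ± √73)/6.
  ⇒ x = 7/6 - sqrt(73)/6 ≈ -0.2573, 7/6 + sqrt(73)/6 ≈ 2.5907

f''(x) = 12*x - 14
Second-derivative test at each critical point:
  f''(-0.2573) = -17.0880 < 0 → local maximum
  f''(2.5907) = 17.0880 > 0 → local minimum

Critical points: x = 7/6 - sqrt(73)/6 ≈ -0.2573 (local maximum); x = 7/6 + sqrt(73)/6 ≈ 2.5907 (local minimum)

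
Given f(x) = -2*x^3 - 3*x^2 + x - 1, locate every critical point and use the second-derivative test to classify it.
f'(x) = -6*x^2 - 6*x + 1

Solve f'(x) = 0:
  6*x^2 + 6*x - 1 = 0 has no rational roots; quadratic formula: x = (-6 ± √60)/12.
  ⇒ x = -sqrt(15)/6 - 1/2 ≈ -1.1455, -1/2 + sqrt(15)/6 ≈ 0.1455

f''(x) = -12*x - 6
Second-derivative test at each critical point:
  f''(-1.1455) = 7.7460 > 0 → local minimum
  f''(0.1455) = -7.7460 < 0 → local maximum

Critical points: x = -sqrt(15)/6 - 1/2 ≈ -1.1455 (local minimum); x = -1/2 + sqrt(15)/6 ≈ 0.1455 (local maximum)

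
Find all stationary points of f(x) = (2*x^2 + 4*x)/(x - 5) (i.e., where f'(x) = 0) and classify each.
f'(x) = 2*(x^2 - 10*x - 10)/(x^2 - 10*x + 25)

Solve f'(x) = 0:
  f'(x) = 2*(x^2 - 10*x - 10)/(x - 5)^2; the denominator is positive wherever f is defined, so f'(x) = 0 ⇔ 2*x^2 - 20*x - 20 = 0.
  Factor: 2*x^2 - 20*x - 20 = 2*(x^2 - 10*x - 10); x^2 - 10*x - 10 = 0 has no rational roots; quadratic formula: x = (10 ± √140)/2.
  ⇒ x = 5 - sqrt(35) ≈ -0.9161, 5 + sqrt(35) ≈ 10.9161

f''(x) = 140/(x^3 - 15*x^2 + 75*x - 125)
Second-derivative test at each critical point:
  f''(-0.9161) = -0.6761 < 0 → local maximum
  f''(10.9161) = 0.6761 > 0 → local minimum

Critical points: x = 5 - sqrt(35) ≈ -0.9161 (local maximum); x = 5 + sqrt(35) ≈ 10.9161 (local minimum)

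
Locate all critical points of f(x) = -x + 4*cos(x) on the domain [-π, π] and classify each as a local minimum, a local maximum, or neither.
f'(x) = -4*sin(x) - 1

Solve f'(x) = 0 on [-π, π]:
  f'(x) = 0 ⇔ sin(x) = -1/4, i.e. x = arcsin(-1/4) + 2nπ or x = π − arcsin(-1/4) + 2nπ; keep the solutions lying in [-π, π].
  ⇒ x = -pi + asin(1/4) ≈ -2.8889, -asin(1/4) ≈ -0.2527

f''(x) = -4*cos(x)
Second-derivative test at each critical point:
  f''(-2.8889) = 3.8730 > 0 → local minimum
  f''(-0.2527) = -3.8730 < 0 → local maximum

Critical points: x = -pi + asin(1/4) ≈ -2.8889 (local minimum); x = -asin(1/4) ≈ -0.2527 (local maximum)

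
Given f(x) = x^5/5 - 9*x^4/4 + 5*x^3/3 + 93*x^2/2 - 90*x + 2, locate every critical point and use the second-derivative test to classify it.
f'(x) = x^4 - 9*x^3 + 5*x^2 + 93*x - 90

Solve f'(x) = 0:
  Factor: x^4 - 9*x^3 + 5*x^2 + 93*x - 90 = (x - 6)*(x - 5)*(x - 1)*(x + 3) = 0.
  ⇒ x = -3, 1, 5, 6

f''(x) = 4*x^3 - 27*x^2 + 10*x + 93
Second-derivative test at each critical point:
  f''(-3) = -288 < 0 → local maximum
  f''(1) = 80 > 0 → local minimum
  f''(5) = -32 < 0 → local maximum
  f''(6) = 45 > 0 → local minimum

Critical points: x = -3 (local maximum); x = 1 (local minimum); x = 5 (local maximum); x = 6 (local minimum)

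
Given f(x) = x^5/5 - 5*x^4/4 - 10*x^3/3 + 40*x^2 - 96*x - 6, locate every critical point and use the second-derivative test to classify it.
f'(x) = x^4 - 5*x^3 - 10*x^2 + 80*x - 96

Solve f'(x) = 0:
  Factor: x^4 - 5*x^3 - 10*x^2 + 80*x - 96 = (x - 4)*(x - 3)*(x - 2)*(x + 4) = 0.
  ⇒ x = -4, 2, 3, 4

f''(x) = 4*x^3 - 15*x^2 - 20*x + 80
Second-derivative test at each critical point:
  f''(-4) = -336 < 0 → local maximum
  f''(2) = 12 > 0 → local minimum
  f''(3) = -7 < 0 → local maximum
  f''(4) = 16 > 0 → local minimum

Critical points: x = -4 (local maximum); x = 2 (local minimum); x = 3 (local maximum); x = 4 (local minimum)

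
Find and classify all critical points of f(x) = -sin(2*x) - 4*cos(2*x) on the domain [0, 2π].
f'(x) = 8*sin(2*x) - 2*cos(2*x)

Solve f'(x) = 0 on [0, 2π]:
  f'(x) = 0 ⇔ -cos(2*x) = -4*sin(2*x) ⇔ tan(2*x) = 1/4, i.e. 2*x = arctan(1/4) + nπ; keep the solutions lying in [0, 2π].
  ⇒ x = atan(1/4)/2 ≈ 0.1225, atan(1/4)/2 + pi/2 ≈ 1.6933, atan(1/4)/2 + pi ≈ 3.2641, atan(1/4)/2 + 3*pi/2 ≈ 4.8349

f''(x) = 4*sin(2*x) + 16*cos(2*x)
Second-derivative test at each critical point:
  f''(0.1225) = 16.4924 > 0 → local minimum
  f''(1.6933) = -16.4924 < 0 → local maximum
  f''(3.2641) = 16.4924 > 0 → local minimum
  f''(4.8349) = -16.4924 < 0 → local maximum

Critical points: x = atan(1/4)/2 ≈ 0.1225 (local minimum); x = atan(1/4)/2 + pi/2 ≈ 1.6933 (local maximum); x = atan(1/4)/2 + pi ≈ 3.2641 (local minimum); x = atan(1/4)/2 + 3*pi/2 ≈ 4.8349 (local maximum)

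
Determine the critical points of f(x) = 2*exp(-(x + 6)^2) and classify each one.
f'(x) = 4*(-x - 6)*exp(-(x + 6)^2)

Solve f'(x) = 0:
  f'(x) = (-4*x - 24)·exp(-(x + 6)^2) and exp(-(x + 6)^2) > 0 for every x, so f'(x) = 0 ⇔ -4*x - 24 = 0.
  Factor: -4*x - 24 = -4*(x + 6) = 0.
  ⇒ x = -6

f''(x) = 4*(2*(x + 6)^2 - 1)*exp(-(x + 6)^2)
Second-derivative test at each critical point:
  f''(-6) = -4 < 0 → local maximum

Critical points: x = -6 (local maximum)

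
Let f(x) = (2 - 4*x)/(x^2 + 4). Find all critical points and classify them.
f'(x) = 4*(x^2 - x - 4)/(x^4 + 8*x^2 + 16)

Solve f'(x) = 0:
  f'(x) = 4*(x^2 - x - 4)/(x^2 + 4)^2; the denominator is positive wherever f is defined, so f'(x) = 0 ⇔ 4*x^2 - 4*x - 16 = 0.
  Factor: 4*x^2 - 4*x - 16 = 4*(x^2 - x - 4); x^2 - x - 4 = 0 has no rational roots; quadratic formula: x = (1 ± √17)/2.
  ⇒ x = 1/2 - sqrt(17)/2 ≈ -1.5616, 1/2 + sqrt(17)/2 ≈ 2.5616

f''(x) = 4*(4*x^2*(1 - 2*x) + (6*x - 1)*(x^2 + 4))/(x^2 + 4)^3
Second-derivative test at each critical point:
  f''(-1.5616) = -0.3979 < 0 → local maximum
  f''(2.5616) = 0.1479 > 0 → local minimum

Critical points: x = 1/2 - sqrt(17)/2 ≈ -1.5616 (local maximum); x = 1/2 + sqrt(17)/2 ≈ 2.5616 (local minimum)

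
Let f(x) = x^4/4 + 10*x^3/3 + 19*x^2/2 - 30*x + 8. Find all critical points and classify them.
f'(x) = x^3 + 10*x^2 + 19*x - 30

Solve f'(x) = 0:
  Factor: x^3 + 10*x^2 + 19*x - 30 = (x - 1)*(x + 5)*(x + 6) = 0.
  ⇒ x = -6, -5, 1

f''(x) = 3*x^2 + 20*x + 19
Second-derivative test at each critical point:
  f''(-6) = 7 > 0 → local minimum
  f''(-5) = -6 < 0 → local maximum
  f''(1) = 42 > 0 → local minimum

Critical points: x = -6 (local minimum); x = -5 (local maximum); x = 1 (local minimum)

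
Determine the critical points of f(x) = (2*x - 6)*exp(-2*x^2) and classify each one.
f'(x) = 2*(-4*x*(x - 3) + 1)*exp(-2*x^2)

Solve f'(x) = 0:
  f'(x) = (-8*x^2 + 24*x + 2)·exp(-2*x^2) and exp(-2*x^2) > 0 for every x, so f'(x) = 0 ⇔ -8*x^2 + 24*x + 2 = 0.
  Factor: -8*x^2 + 24*x + 2 = -2*(4*x^2 - 12*x - 1); 4*x^2 - 12*x - 1 = 0 has no rational roots; quadratic formula: x = (12 ± √160)/8.
  ⇒ x = 3/2 - sqrt(10)/2 ≈ -0.0811, 3/2 + sqrt(10)/2 ≈ 3.0811

f''(x) = 8*(4*x^2*(x - 3) - 3*x + 3)*exp(-2*x^2)
Second-derivative test at each critical point:
  f''(-0.0811) = 24.9673 > 0 → local minimum
  f''(3.0811) = -1.436e-07 < 0 → local maximum

Critical points: x = 3/2 - sqrt(10)/2 ≈ -0.0811 (local minimum); x = 3/2 + sqrt(10)/2 ≈ 3.0811 (local maximum)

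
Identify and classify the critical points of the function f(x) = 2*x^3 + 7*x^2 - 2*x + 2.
f'(x) = 6*x^2 + 14*x - 2

Solve f'(x) = 0:
  Factor: 6*x^2 + 14*x - 2 = 2*(3*x^2 + 7*x - 1); 3*x^2 + 7*x - 1 = 0 has no rational roots; quadratic formula: x = (-7 ± √61)/6.
  ⇒ x = -sqrt(61)/6 - 7/6 ≈ -2.4684, -7/6 + sqrt(61)/6 ≈ 0.1350

f''(x) = 12*x + 14
Second-derivative test at each critical point:
  f''(-2.4684) = -15.6205 < 0 → local maximum
  f''(0.1350) = 15.6205 > 0 → local minimum

Critical points: x = -sqrt(61)/6 - 7/6 ≈ -2.4684 (local maximum); x = -7/6 + sqrt(61)/6 ≈ 0.1350 (local minimum)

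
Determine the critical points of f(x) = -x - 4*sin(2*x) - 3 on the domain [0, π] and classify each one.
f'(x) = 16*sin(x)^2 - 9

Solve f'(x) = 0 on [0, π]:
  f'(x) = 0 ⇔ cos(2*x) = -1/8, i.e. 2*x = ±arccos(-1/8) + 2nπ; keep the solutions lying in [0, π].
  ⇒ x = acos(-1/8)/2 ≈ 0.8481, pi - acos(-1/8)/2 ≈ 2.2935

f''(x) = 16*sin(2*x)
Second-derivative test at each critical point:
  f''(0.8481) = 15.8745 > 0 → local minimum
  f''(2.2935) = -15.8745 < 0 → local maximum

Critical points: x = acos(-1/8)/2 ≈ 0.8481 (local minimum); x = pi - acos(-1/8)/2 ≈ 2.2935 (local maximum)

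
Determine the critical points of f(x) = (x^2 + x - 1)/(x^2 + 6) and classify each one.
f'(x) = (-x^2 + 14*x + 6)/(x^4 + 12*x^2 + 36)

Solve f'(x) = 0:
  f'(x) = -(x^2 - 14*x - 6)/(x^2 + 6)^2; the denominator is positive wherever f is defined, so f'(x) = 0 ⇔ -x^2 + 14*x + 6 = 0.
  x^2 - 14*x - 6 = 0 has no rational roots; quadratic formula: x = (14 ± √220)/2.
  ⇒ x = 7 - sqrt(55) ≈ -0.4162, 7 + sqrt(55) ≈ 14.4162

f''(x) = 2*(x^3 - 21*x^2 - 18*x + 42)/(x^6 + 18*x^4 + 108*x^2 + 216)
Second-derivative test at each critical point:
  f''(-0.4162) = 0.3892 > 0 → local minimum
  f''(14.4162) = -3.244e-04 < 0 → local maximum

Critical points: x = 7 - sqrt(55) ≈ -0.4162 (local minimum); x = 7 + sqrt(55) ≈ 14.4162 (local maximum)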